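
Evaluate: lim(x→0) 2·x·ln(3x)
This is a 0·∞ indeterminate form.

Rewrite 0·∞ as a quotient (0/0 or ∞/∞ form), then apply L'Hôpital's rule:
  lim(x→0) 2·x·ln(3x) = 0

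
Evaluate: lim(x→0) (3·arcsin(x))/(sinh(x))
This is a 0/0 indeterminate form.

Apply L'Hôpital's rule: differentiate numerator and denominator separately.
  f(x) = 3·asin(x)   ⇒   f'(x) = 3/sqrt(1 - x^2)
  g(x) = sinh(x)   ⇒   g'(x) = cosh(x)
  lim(x→0) f'(x)/g'(x) = lim(x→0) (3/sqrt(1 - x^2))/(cosh(x))
  = 3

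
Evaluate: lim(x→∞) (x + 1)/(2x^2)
This is an ∞/∞ indeterminate form.

Apply L'Hôpital's rule: differentiate numerator and denominator separately.
  f(x) = x + 1   ⇒   f'(x) = 1
  g(x) = 2·x^2   ⇒   g'(x) = 4·x
  lim(x→∞) f'(x)/g'(x) = lim(x→∞) (1)/(4·x)
  = 0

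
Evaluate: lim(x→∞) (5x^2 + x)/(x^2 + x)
This is an ∞/∞ indeterminate form.

Apply L'Hôpital's rule: differentiate numerator and denominator separately.
  f(x) = 5·x^2 + x   ⇒   f'(x) = 10·x + 1
  g(x) = x^2 + x   ⇒   g'(x) = 2·x + 1
  lim(x→∞) f'(x)/g'(x) = lim(x→∞) (10·x + 1)/(2·x + 1)
  = 5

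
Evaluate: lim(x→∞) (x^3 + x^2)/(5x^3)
This is an ∞/∞ indeterminate form.

Apply L'Hôpital's rule: differentiate numerator and denominator separately.
  f(x) = x^3 + x^2   ⇒   f'(x) = 3·x^2 + 2·x
  g(x) = 5·x^3   ⇒   g'(x) = 15·x^2
  lim(x→∞) f'(x)/g'(x) = lim(x→∞) (3·x^2 + 2·x)/(15·x^2)
  = 1/5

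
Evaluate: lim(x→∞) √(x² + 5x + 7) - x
This is an ∞-∞ indeterminate form.

Combine fractions or rationalize to convert ∞-∞ to 0/0 form:
  lim(x→∞) √(x² + 5x + 7) - x = 5/2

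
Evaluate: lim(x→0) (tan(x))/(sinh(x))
This is a 0/0 indeterminate form.

Apply L'Hôpital's rule: differentiate numerator and denominator separately.
  f(x) = tan(x)   ⇒   f'(x) = tan(x)^2 + 1
  g(x) = sinh(x)   ⇒   g'(x) = cosh(x)
  lim(x→0) f'(x)/g'(x) = lim(x→0) (tan(x)^2 + 1)/(cosh(x))
  = 1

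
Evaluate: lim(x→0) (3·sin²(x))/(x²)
This is a 0/0 indeterminate form.

Apply L'Hôpital's rule: differentiate numerator and denominator separately.
  f(x) = 3·sin(x)^2   ⇒   f'(x) = 6·sin(x)·cos(x)
  g(x) = x^2   ⇒   g'(x) = 2·x
  lim(x→0) f'(x)/g'(x) = lim(x→0) (6·sin(x)·cos(x))/(2·x)
  = 3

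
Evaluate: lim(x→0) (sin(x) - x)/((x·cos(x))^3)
This is a 0/0 indeterminate form.

Apply L'Hôpital's rule: differentiate numerator and denominator separately.
  f(x) = -x + sin(x)   ⇒   f'(x) = cos(x) - 1
  g(x) = x^3·cos(x)^3   ⇒   g'(x) = -3·x^3·sin(x)·cos(x)^2 + 3·x^2·cos(x)^3
  lim(x→0) f'(x)/g'(x) = lim(x→0) (cos(x) - 1)/(-3·x^3·sin(x)·cos(x)^2 + 3·x^2·cos(x)^3)
  = -1/6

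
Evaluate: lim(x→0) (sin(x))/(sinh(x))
This is a 0/0 indeterminate form.

Apply L'Hôpital's rule: differentiate numerator and denominator separately.
  f(x) = sin(x)   ⇒   f'(x) = cos(x)
  g(x) = sinh(x)   ⇒   g'(x) = cosh(x)
  lim(x→0) f'(x)/g'(x) = lim(x→0) (cos(x))/(cosh(x))
  = 1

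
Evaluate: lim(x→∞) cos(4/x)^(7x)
This is an exponential indeterminate form.

For exponential indeterminate forms, take the natural log:
  Let L = lim(x→∞) cos(4/x)^(7x)
  Then ln(L) = lim(x→∞) [exponent × ln(base)]
  Evaluate using L'Hôpital or standard limits, then exponentiate.
  L = 1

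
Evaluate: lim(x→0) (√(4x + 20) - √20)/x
This is a standard limit.

Factor or rationalize the expression:
  lim(x→0) (√(4x + 20) - √20)/x = sqrt(5)/5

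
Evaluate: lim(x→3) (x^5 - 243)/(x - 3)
This is a standard limit.

Factor or rationalize the expression:
  lim(x→3) (x^5 - 243)/(x - 3) = 405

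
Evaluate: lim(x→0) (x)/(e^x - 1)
This is a 0/0 indeterminate form.

Apply L'Hôpital's rule: differentiate numerator and denominator separately.
  f(x) = x   ⇒   f'(x) = 1
  g(x) = e^(x) - 1   ⇒   g'(x) = e^(x)
  lim(x→0) f'(x)/g'(x) = lim(x→0) (1)/(e^(x))
  = 1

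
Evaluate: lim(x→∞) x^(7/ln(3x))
This is an exponential indeterminate form.

For exponential indeterminate forms, take the natural log:
  Let L = lim(x→∞) x^(7/ln(3x))
  Then ln(L) = lim(x→∞) [exponent × ln(base)]
  Evaluate using L'Hôpital or standard limits, then exponentiate.
  L = e^(7)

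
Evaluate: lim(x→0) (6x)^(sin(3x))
This is an exponential indeterminate form.

For exponential indeterminate forms, take the natural log:
  Let L = lim(x→0) (6x)^(sin(3x))
  Then ln(L) = lim(x→0) [exponent × ln(base)]
  Evaluate using L'Hôpital or standard limits, then exponentiate.
  L = 1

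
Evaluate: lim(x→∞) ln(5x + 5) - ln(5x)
This is an ∞-∞ indeterminate form.

Combine fractions or rationalize to convert ∞-∞ to 0/0 form:
  lim(x→∞) ln(5x + 5) - ln(5x) = 0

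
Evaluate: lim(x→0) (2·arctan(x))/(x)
This is a 0/0 indeterminate form.

Apply L'Hôpital's rule: differentiate numerator and denominator separately.
  f(x) = 2·atan(x)   ⇒   f'(x) = 2/(x^2 + 1)
  g(x) = x   ⇒   g'(x) = 1
  lim(x→0) f'(x)/g'(x) = lim(x→0) (2/(x^2 + 1))/(1)
  = 2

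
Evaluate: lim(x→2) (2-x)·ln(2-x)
This is a 0·∞ indeterminate form.

Rewrite 0·∞ as a quotient (0/0 or ∞/∞ form), then apply L'Hôpital's rule:
  lim(x→2) (2-x)·ln(2-x) = 0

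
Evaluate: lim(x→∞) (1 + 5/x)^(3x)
This is an exponential indeterminate form.

For exponential indeterminate forms, take the natural log:
  Let L = lim(x→∞) (1 + 5/x)^(3x)
  Then ln(L) = lim(x→∞) [exponent × ln(base)]
  Evaluate using L'Hôpital or standard limits, then exponentiate.
  L = e^(15)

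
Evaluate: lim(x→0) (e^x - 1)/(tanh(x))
This is a 0/0 indeterminate form.

Apply L'Hôpital's rule: differentiate numerator and denominator separately.
  f(x) = e^(x) - 1   ⇒   f'(x) = e^(x)
  g(x) = tanh(x)   ⇒   g'(x) = 1 - tanh(x)^2
  lim(x→0) f'(x)/g'(x) = lim(x→0) (e^(x))/(1 - tanh(x)^2)
  = 1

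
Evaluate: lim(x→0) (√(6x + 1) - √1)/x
This is a standard limit.

Factor or rationalize the expression:
  lim(x→0) (√(6x + 1) - √1)/x = 3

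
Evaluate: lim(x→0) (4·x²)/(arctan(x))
This is a 0/0 indeterminate form.

Apply L'Hôpital's rule: differentiate numerator and denominator separately.
  f(x) = 4·x^2   ⇒   f'(x) = 8·x
  g(x) = atan(x)   ⇒   g'(x) = 1/(x^2 + 1)
  lim(x→0) f'(x)/g'(x) = lim(x→0) (8·x)/(1/(x^2 + 1))
  = 0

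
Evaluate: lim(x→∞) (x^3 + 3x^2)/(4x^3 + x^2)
This is an ∞/∞ indeterminate form.

Apply L'Hôpital's rule: differentiate numerator and denominator separately.
  f(x) = x^3 + 3·x^2   ⇒   f'(x) = 3·x^2 + 6·x
  g(x) = 4·x^3 + x^2   ⇒   g'(x) = 12·x^2 + 2·x
  lim(x→∞) f'(x)/g'(x) = lim(x→∞) (3·x^2 + 6·x)/(12·x^2 + 2·x)
  = 1/4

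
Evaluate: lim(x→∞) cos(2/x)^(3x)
This is an exponential indeterminate form.

For exponential indeterminate forms, take the natural log:
  Let L = lim(x→∞) cos(2/x)^(3x)
  Then ln(L) = lim(x→∞) [exponent × ln(base)]
  Evaluate using L'Hôpital or standard limits, then exponentiate.
  L = 1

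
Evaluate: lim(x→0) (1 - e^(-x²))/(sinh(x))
This is a 0/0 indeterminate form.

Apply L'Hôpital's rule: differentiate numerator and denominator separately.
  f(x) = 1 - e^(-x^2)   ⇒   f'(x) = 2·x·e^(-x^2)
  g(x) = sinh(x)   ⇒   g'(x) = cosh(x)
  lim(x→0) f'(x)/g'(x) = lim(x→0) (2·x·e^(-x^2))/(cosh(x))
  = 0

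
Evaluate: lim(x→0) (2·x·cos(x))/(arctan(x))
This is a 0/0 indeterminate form.

Apply L'Hôpital's rule: differentiate numerator and denominator separately.
  f(x) = 2·x·cos(x)   ⇒   f'(x) = -2·x·sin(x) + 2·cos(x)
  g(x) = atan(x)   ⇒   g'(x) = 1/(x^2 + 1)
  lim(x→0) f'(x)/g'(x) = lim(x→0) (-2·x·sin(x) + 2·cos(x))/(1/(x^2 + 1))
  = 2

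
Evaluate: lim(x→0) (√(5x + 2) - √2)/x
This is a standard limit.

Factor or rationalize the expression:
  lim(x→0) (√(5x + 2) - √2)/x = 5·sqrt(2)/4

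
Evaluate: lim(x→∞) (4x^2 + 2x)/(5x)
This is an ∞/∞ indeterminate form.

Apply L'Hôpital's rule: differentiate numerator and denominator separately.
  f(x) = 4·x^2 + 2·x   ⇒   f'(x) = 8·x + 2
  g(x) = 5·x   ⇒   g'(x) = 5
  lim(x→∞) f'(x)/g'(x) = lim(x→∞) (8·x + 2)/(5)
  = ∞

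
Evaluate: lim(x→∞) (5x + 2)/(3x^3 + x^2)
This is an ∞/∞ indeterminate form.

Apply L'Hôpital's rule: differentiate numerator and denominator separately.
  f(x) = 5·x + 2   ⇒   f'(x) = 5
  g(x) = 3·x^3 + x^2   ⇒   g'(x) = 9·x^2 + 2·x
  lim(x→∞) f'(x)/g'(x) = lim(x→∞) (5)/(9·x^2 + 2·x)
  = 0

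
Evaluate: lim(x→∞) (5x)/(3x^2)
This is an ∞/∞ indeterminate form.

Apply L'Hôpital's rule: differentiate numerator and denominator separately.
  f(x) = 5·x   ⇒   f'(x) = 5
  g(x) = 3·x^2   ⇒   g'(x) = 6·x
  lim(x→∞) f'(x)/g'(x) = lim(x→∞) (5)/(6·x)
  = 0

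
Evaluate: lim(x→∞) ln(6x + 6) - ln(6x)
This is an ∞-∞ indeterminate form.

Combine fractions or rationalize to convert ∞-∞ to 0/0 form:
  lim(x→∞) ln(6x + 6) - ln(6x) = 0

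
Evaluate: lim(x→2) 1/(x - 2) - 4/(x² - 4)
This is an ∞-∞ indeterminate form.

Combine fractions or rationalize to convert ∞-∞ to 0/0 form:
  lim(x→2) 1/(x - 2) - 4/(x² - 4) = 1/4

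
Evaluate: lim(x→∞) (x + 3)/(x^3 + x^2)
This is an ∞/∞ indeterminate form.

Apply L'Hôpital's rule: differentiate numerator and denominator separately.
  f(x) = x + 3   ⇒   f'(x) = 1
  g(x) = x^3 + x^2   ⇒   g'(x) = 3·x^2 + 2·x
  lim(x→∞) f'(x)/g'(x) = lim(x→∞) (1)/(3·x^2 + 2·x)
  = 0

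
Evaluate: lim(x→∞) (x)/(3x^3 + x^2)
This is an ∞/∞ indeterminate form.

Apply L'Hôpital's rule: differentiate numerator and denominator separately.
  f(x) = x   ⇒   f'(x) = 1
  g(x) = 3·x^3 + x^2   ⇒   g'(x) = 9·x^2 + 2·x
  lim(x→∞) f'(x)/g'(x) = lim(x→∞) (1)/(9·x^2 + 2·x)
  = 0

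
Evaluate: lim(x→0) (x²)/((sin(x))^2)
This is a 0/0 indeterminate form.

Apply L'Hôpital's rule: differentiate numerator and denominator separately.
  f(x) = x^2   ⇒   f'(x) = 2·x
  g(x) = sin(x)^2   ⇒   g'(x) = 2·sin(x)·cos(x)
  lim(x→0) f'(x)/g'(x) = lim(x→0) (2·x)/(2·sin(x)·cos(x))
  = 1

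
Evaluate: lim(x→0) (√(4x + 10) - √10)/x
This is a standard limit.

Factor or rationalize the expression:
  lim(x→0) (√(4x + 10) - √10)/x = sqrt(10)/5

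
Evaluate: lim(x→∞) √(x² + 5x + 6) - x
This is an ∞-∞ indeterminate form.

Combine fractions or rationalize to convert ∞-∞ to 0/0 form:
  lim(x→∞) √(x² + 5x + 6) - x = 5/2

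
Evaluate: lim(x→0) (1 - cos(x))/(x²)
This is a 0/0 indeterminate form.

Apply L'Hôpital's rule: differentiate numerator and denominator separately.
  f(x) = 1 - cos(x)   ⇒   f'(x) = sin(x)
  g(x) = x^2   ⇒   g'(x) = 2·x
  lim(x→0) f'(x)/g'(x) = lim(x→0) (sin(x))/(2·x)
  = 1/2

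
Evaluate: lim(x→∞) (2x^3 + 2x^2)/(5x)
This is an ∞/∞ indeterminate form.

Apply L'Hôpital's rule: differentiate numerator and denominator separately.
  f(x) = 2·x^3 + 2·x^2   ⇒   f'(x) = 6·x^2 + 4·x
  g(x) = 5·x   ⇒   g'(x) = 5
  lim(x→∞) f'(x)/g'(x) = lim(x→∞) (6·x^2 + 4·x)/(5)
  = ∞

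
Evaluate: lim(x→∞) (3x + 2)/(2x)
This is an ∞/∞ indeterminate form.

Apply L'Hôpital's rule: differentiate numerator and denominator separately.
  f(x) = 3·x + 2   ⇒   f'(x) = 3
  g(x) = 2·x   ⇒   g'(x) = 2
  lim(x→∞) f'(x)/g'(x) = lim(x→∞) (3)/(2)
  = 3/2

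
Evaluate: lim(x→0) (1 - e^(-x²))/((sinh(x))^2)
This is a 0/0 indeterminate form.

Apply L'Hôpital's rule: differentiate numerator and denominator separately.
  f(x) = 1 - e^(-x^2)   ⇒   f'(x) = 2·x·e^(-x^2)
  g(x) = sinh(x)^2   ⇒   g'(x) = 2·sinh(x)·cosh(x)
  lim(x→0) f'(x)/g'(x) = lim(x→0) (2·x·e^(-x^2))/(2·sinh(x)·cosh(x))
  = 1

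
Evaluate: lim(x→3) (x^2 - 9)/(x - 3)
This is a standard limit.

Factor or rationalize the expression:
  lim(x→3) (x^2 - 9)/(x - 3) = 6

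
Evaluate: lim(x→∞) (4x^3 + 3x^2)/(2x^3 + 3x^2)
This is an ∞/∞ indeterminate form.

Apply L'Hôpital's rule: differentiate numerator and denominator separately.
  f(x) = 4·x^3 + 3·x^2   ⇒   f'(x) = 12·x^2 + 6·x
  g(x) = 2·x^3 + 3·x^2   ⇒   g'(x) = 6·x^2 + 6·x
  lim(x→∞) f'(x)/g'(x) = lim(x→∞) (12·x^2 + 6·x)/(6·x^2 + 6·x)
  = 2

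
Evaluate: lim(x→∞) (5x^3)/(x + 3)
This is an ∞/∞ indeterminate form.

Apply L'Hôpital's rule: differentiate numerator and denominator separately.
  f(x) = 5·x^3   ⇒   f'(x) = 15·x^2
  g(x) = x + 3   ⇒   g'(x) = 1
  lim(x→∞) f'(x)/g'(x) = lim(x→∞) (15·x^2)/(1)
  = ∞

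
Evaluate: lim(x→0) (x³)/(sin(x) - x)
This is a 0/0 indeterminate form.

Apply L'Hôpital's rule: differentiate numerator and denominator separately.
  f(x) = x^3   ⇒   f'(x) = 3·x^2
  g(x) = -x + sin(x)   ⇒   g'(x) = cos(x) - 1
  lim(x→0) f'(x)/g'(x) = lim(x→0) (3·x^2)/(cos(x) - 1)
  = -6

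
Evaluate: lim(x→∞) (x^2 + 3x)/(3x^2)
This is an ∞/∞ indeterminate form.

Apply L'Hôpital's rule: differentiate numerator and denominator separately.
  f(x) = x^2 + 3·x   ⇒   f'(x) = 2·x + 3
  g(x) = 3·x^2   ⇒   g'(x) = 6·x
  lim(x→∞) f'(x)/g'(x) = lim(x→∞) (2·x + 3)/(6·x)
  = 1/3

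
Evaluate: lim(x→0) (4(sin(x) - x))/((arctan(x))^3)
This is a 0/0 indeterminate form.

Apply L'Hôpital's rule: differentiate numerator and denominator separately.
  f(x) = -4·x + 4·sin(x)   ⇒   f'(x) = 4·cos(x) - 4
  g(x) = atan(x)^3   ⇒   g'(x) = 3·atan(x)^2/(x^2 + 1)
  lim(x→0) f'(x)/g'(x) = lim(x→0) (4·cos(x) - 4)/(3·atan(x)^2/(x^2 + 1))
  = -2/3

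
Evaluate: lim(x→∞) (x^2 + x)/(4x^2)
This is an ∞/∞ indeterminate form.

Apply L'Hôpital's rule: differentiate numerator and denominator separately.
  f(x) = x^2 + x   ⇒   f'(x) = 2·x + 1
  g(x) = 4·x^2   ⇒   g'(x) = 8·x
  lim(x→∞) f'(x)/g'(x) = lim(x→∞) (2·x + 1)/(8·x)
  = 1/4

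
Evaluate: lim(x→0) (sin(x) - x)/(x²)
This is a 0/0 indeterminate form.

Apply L'Hôpital's rule: differentiate numerator and denominator separately.
  f(x) = -x + sin(x)   ⇒   f'(x) = cos(x) - 1
  g(x) = x^2   ⇒   g'(x) = 2·x
  lim(x→0) f'(x)/g'(x) = lim(x→0) (cos(x) - 1)/(2·x)
  = 0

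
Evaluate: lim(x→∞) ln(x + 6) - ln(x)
This is an ∞-∞ indeterminate form.

Combine fractions or rationalize to convert ∞-∞ to 0/0 form:
  lim(x→∞) ln(x + 6) - ln(x) = 0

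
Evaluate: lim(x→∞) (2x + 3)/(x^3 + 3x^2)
This is an ∞/∞ indeterminate form.

Apply L'Hôpital's rule: differentiate numerator and denominator separately.
  f(x) = 2·x + 3   ⇒   f'(x) = 2
  g(x) = x^3 + 3·x^2   ⇒   g'(x) = 3·x^2 + 6·x
  lim(x→∞) f'(x)/g'(x) = lim(x→∞) (2)/(3·x^2 + 6·x)
  = 0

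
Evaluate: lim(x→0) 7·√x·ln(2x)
This is a 0·∞ indeterminate form.

Rewrite 0·∞ as a quotient (0/0 or ∞/∞ form), then apply L'Hôpital's rule:
  lim(x→0) 7·√x·ln(2x) = 0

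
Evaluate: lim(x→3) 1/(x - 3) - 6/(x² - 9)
This is an ∞-∞ indeterminate form.

Combine fractions or rationalize to convert ∞-∞ to 0/0 form:
  lim(x→3) 1/(x - 3) - 6/(x² - 9) = 1/6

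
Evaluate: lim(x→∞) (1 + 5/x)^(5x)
This is an exponential indeterminate form.

For exponential indeterminate forms, take the natural log:
  Let L = lim(x→∞) (1 + 5/x)^(5x)
  Then ln(L) = lim(x→∞) [exponent × ln(base)]
  Evaluate using L'Hôpital or standard limits, then exponentiate.
  L = e^(25)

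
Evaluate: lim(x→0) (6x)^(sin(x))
This is an exponential indeterminate form.

For exponential indeterminate forms, take the natural log:
  Let L = lim(x→0) (6x)^(sin(x))
  Then ln(L) = lim(x→0) [exponent × ln(base)]
  Evaluate using L'Hôpital or standard limits, then exponentiate.
  L = 1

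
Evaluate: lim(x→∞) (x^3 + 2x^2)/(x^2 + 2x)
This is an ∞/∞ indeterminate form.

Apply L'Hôpital's rule: differentiate numerator and denominator separately.
  f(x) = x^3 + 2·x^2   ⇒   f'(x) = 3·x^2 + 4·x
  g(x) = x^2 + 2·x   ⇒   g'(x) = 2·x + 2
  lim(x→∞) f'(x)/g'(x) = lim(x→∞) (3·x^2 + 4·x)/(2·x + 2)
  = ∞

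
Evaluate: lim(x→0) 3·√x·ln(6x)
This is a 0·∞ indeterminate form.

Rewrite 0·∞ as a quotient (0/0 or ∞/∞ form), then apply L'Hôpital's rule:
  lim(x→0) 3·√x·ln(6x) = 0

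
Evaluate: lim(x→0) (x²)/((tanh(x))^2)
This is a 0/0 indeterminate form.

Apply L'Hôpital's rule: differentiate numerator and denominator separately.
  f(x) = x^2   ⇒   f'(x) = 2·x
  g(x) = tanh(x)^2   ⇒   g'(x) = (2 - 2·tanh(x)^2)·tanh(x)
  lim(x→0) f'(x)/g'(x) = lim(x→0) (2·x)/((2 - 2·tanh(x)^2)·tanh(x))
  = 1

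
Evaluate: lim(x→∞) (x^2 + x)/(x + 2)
This is an ∞/∞ indeterminate form.

Apply L'Hôpital's rule: differentiate numerator and denominator separately.
  f(x) = x^2 + x   ⇒   f'(x) = 2·x + 1
  g(x) = x + 2   ⇒   g'(x) = 1
  lim(x→∞) f'(x)/g'(x) = lim(x→∞) (2·x + 1)/(1)
  = ∞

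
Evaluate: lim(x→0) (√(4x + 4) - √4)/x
This is a standard limit.

Factor or rationalize the expression:
  lim(x→0) (√(4x + 4) - √4)/x = 1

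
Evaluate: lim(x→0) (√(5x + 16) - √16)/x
This is a standard limit.

Factor or rationalize the expression:
  lim(x→0) (√(5x + 16) - √16)/x = 5/8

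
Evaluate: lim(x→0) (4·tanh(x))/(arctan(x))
This is a 0/0 indeterminate form.

Apply L'Hôpital's rule: differentiate numerator and denominator separately.
  f(x) = 4·tanh(x)   ⇒   f'(x) = 4 - 4·tanh(x)^2
  g(x) = atan(x)   ⇒   g'(x) = 1/(x^2 + 1)
  lim(x→0) f'(x)/g'(x) = lim(x→0) (4 - 4·tanh(x)^2)/(1/(x^2 + 1))
  = 4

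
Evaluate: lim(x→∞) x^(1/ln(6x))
This is an exponential indeterminate form.

For exponential indeterminate forms, take the natural log:
  Let L = lim(x→∞) x^(1/ln(6x))
  Then ln(L) = lim(x→∞) [exponent × ln(base)]
  Evaluate using L'Hôpital or standard limits, then exponentiate.
  L = e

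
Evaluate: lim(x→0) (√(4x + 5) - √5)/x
This is a standard limit.

Factor or rationalize the expression:
  lim(x→0) (√(4x + 5) - √5)/x = 2·sqrt(5)/5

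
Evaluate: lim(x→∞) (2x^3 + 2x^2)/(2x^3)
This is an ∞/∞ indeterminate form.

Apply L'Hôpital's rule: differentiate numerator and denominator separately.
  f(x) = 2·x^3 + 2·x^2   ⇒   f'(x) = 6·x^2 + 4·x
  g(x) = 2·x^3   ⇒   g'(x) = 6·x^2
  lim(x→∞) f'(x)/g'(x) = lim(x→∞) (6·x^2 + 4·x)/(6·x^2)
  = 1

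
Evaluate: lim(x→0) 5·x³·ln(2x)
This is a 0·∞ indeterminate form.

Rewrite 0·∞ as a quotient (0/0 or ∞/∞ form), then apply L'Hôpital's rule:
  lim(x→0) 5·x³·ln(2x) = 0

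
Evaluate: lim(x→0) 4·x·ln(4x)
This is a 0·∞ indeterminate form.

Rewrite 0·∞ as a quotient (0/0 or ∞/∞ form), then apply L'Hôpital's rule:
  lim(x→0) 4·x·ln(4x) = 0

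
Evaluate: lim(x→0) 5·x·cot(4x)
This is a 0·∞ indeterminate form.

Rewrite 0·∞ as a quotient (0/0 or ∞/∞ form), then apply L'Hôpital's rule:
  lim(x→0) 5·x·cot(4x) = 5/4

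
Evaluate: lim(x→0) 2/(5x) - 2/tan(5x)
This is an ∞-∞ indeterminate form.

Combine fractions or rationalize to convert ∞-∞ to 0/0 form:
  lim(x→0) 2/(5x) - 2/tan(5x) = 0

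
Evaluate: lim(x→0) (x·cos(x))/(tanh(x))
This is a 0/0 indeterminate form.

Apply L'Hôpital's rule: differentiate numerator and denominator separately.
  f(x) = x·cos(x)   ⇒   f'(x) = -x·sin(x) + cos(x)
  g(x) = tanh(x)   ⇒   g'(x) = 1 - tanh(x)^2
  lim(x→0) f'(x)/g'(x) = lim(x→0) (-x·sin(x) + cos(x))/(1 - tanh(x)^2)
  = 1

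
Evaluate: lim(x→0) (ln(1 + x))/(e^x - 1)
This is a 0/0 indeterminate form.

Apply L'Hôpital's rule: differentiate numerator and denominator separately.
  f(x) = ln(x + 1)   ⇒   f'(x) = 1/(x + 1)
  g(x) = e^(x) - 1   ⇒   g'(x) = e^(x)
  lim(x→0) f'(x)/g'(x) = lim(x→0) (1/(x + 1))/(e^(x))
  = 1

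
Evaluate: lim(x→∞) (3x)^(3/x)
This is an exponential indeterminate form.

For exponential indeterminate forms, take the natural log:
  Let L = lim(x→∞) (3x)^(3/x)
  Then ln(L) = lim(x→∞) [exponent × ln(base)]
  Evaluate using L'Hôpital or standard limits, then exponentiate.
  L = 1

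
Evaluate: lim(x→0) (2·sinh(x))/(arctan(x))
This is a 0/0 indeterminate form.

Apply L'Hôpital's rule: differentiate numerator and denominator separately.
  f(x) = 2·sinh(x)   ⇒   f'(x) = 2·cosh(x)
  g(x) = atan(x)   ⇒   g'(x) = 1/(x^2 + 1)
  lim(x→0) f'(x)/g'(x) = lim(x→0) (2·cosh(x))/(1/(x^2 + 1))
  = 2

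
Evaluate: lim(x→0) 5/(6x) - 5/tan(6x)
This is an ∞-∞ indeterminate form.

Combine fractions or rationalize to convert ∞-∞ to 0/0 form:
  lim(x→0) 5/(6x) - 5/tan(6x) = 0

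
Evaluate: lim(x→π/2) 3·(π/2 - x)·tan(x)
This is a 0·∞ indeterminate form.

Rewrite 0·∞ as a quotient (0/0 or ∞/∞ form), then apply L'Hôpital's rule:
  lim(x→π/2) 3·(π/2 - x)·tan(x) = 3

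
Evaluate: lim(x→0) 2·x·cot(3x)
This is a 0·∞ indeterminate form.

Rewrite 0·∞ as a quotient (0/0 or ∞/∞ form), then apply L'Hôpital's rule:
  lim(x→0) 2·x·cot(3x) = 2/3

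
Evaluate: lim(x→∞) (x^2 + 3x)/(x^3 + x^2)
This is an ∞/∞ indeterminate form.

Apply L'Hôpital's rule: differentiate numerator and denominator separately.
  f(x) = x^2 + 3·x   ⇒   f'(x) = 2·x + 3
  g(x) = x^3 + x^2   ⇒   g'(x) = 3·x^2 + 2·x
  lim(x→∞) f'(x)/g'(x) = lim(x→∞) (2·x + 3)/(3·x^2 + 2·x)
  = 0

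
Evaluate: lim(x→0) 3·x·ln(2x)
This is a 0·∞ indeterminate form.

Rewrite 0·∞ as a quotient (0/0 or ∞/∞ form), then apply L'Hôpital's rule:
  lim(x→0) 3·x·ln(2x) = 0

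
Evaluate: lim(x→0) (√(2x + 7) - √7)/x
This is a standard limit.

Factor or rationalize the expression:
  lim(x→0) (√(2x + 7) - √7)/x = sqrt(7)/7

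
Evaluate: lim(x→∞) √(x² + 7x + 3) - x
This is an ∞-∞ indeterminate form.

Combine fractions or rationalize to convert ∞-∞ to 0/0 form:
  lim(x→∞) √(x² + 7x + 3) - x = 7/2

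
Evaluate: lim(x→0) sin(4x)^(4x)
This is an exponential indeterminate form.

For exponential indeterminate forms, take the natural log:
  Let L = lim(x→0) sin(4x)^(4x)
  Then ln(L) = lim(x→0) [exponent × ln(base)]
  Evaluate using L'Hôpital or standard limits, then exponentiate.
  L = 1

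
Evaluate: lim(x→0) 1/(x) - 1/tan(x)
This is an ∞-∞ indeterminate form.

Combine fractions or rationalize to convert ∞-∞ to 0/0 form:
  lim(x→0) 1/(x) - 1/tan(x) = 0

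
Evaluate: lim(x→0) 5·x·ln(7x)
This is a 0·∞ indeterminate form.

Rewrite 0·∞ as a quotient (0/0 or ∞/∞ form), then apply L'Hôpital's rule:
  lim(x→0) 5·x·ln(7x) = 0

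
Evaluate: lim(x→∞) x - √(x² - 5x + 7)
This is an ∞-∞ indeterminate form.

Combine fractions or rationalize to convert ∞-∞ to 0/0 form:
  lim(x→∞) x - √(x² - 5x + 7) = 5/2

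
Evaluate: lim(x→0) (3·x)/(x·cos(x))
This is a 0/0 indeterminate form.

Apply L'Hôpital's rule: differentiate numerator and denominator separately.
  f(x) = 3·x   ⇒   f'(x) = 3
  g(x) = x·cos(x)   ⇒   g'(x) = -x·sin(x) + cos(x)
  lim(x→0) f'(x)/g'(x) = lim(x→0) (3)/(-x·sin(x) + cos(x))
  = 3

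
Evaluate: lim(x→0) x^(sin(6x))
This is an exponential indeterminate form.

For exponential indeterminate forms, take the natural log:
  Let L = lim(x→0) x^(sin(6x))
  Then ln(L) = lim(x→0) [exponent × ln(base)]
  Evaluate using L'Hôpital or standard limits, then exponentiate.
  L = 1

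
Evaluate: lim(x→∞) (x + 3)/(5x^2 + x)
This is an ∞/∞ indeterminate form.

Apply L'Hôpital's rule: differentiate numerator and denominator separately.
  f(x) = x + 3   ⇒   f'(x) = 1
  g(x) = 5·x^2 + x   ⇒   g'(x) = 10·x + 1
  lim(x→∞) f'(x)/g'(x) = lim(x→∞) (1)/(10·x + 1)
  = 0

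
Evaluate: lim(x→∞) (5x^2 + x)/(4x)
This is an ∞/∞ indeterminate form.

Apply L'Hôpital's rule: differentiate numerator and denominator separately.
  f(x) = 5·x^2 + x   ⇒   f'(x) = 10·x + 1
  g(x) = 4·x   ⇒   g'(x) = 4
  lim(x→∞) f'(x)/g'(x) = lim(x→∞) (10·x + 1)/(4)
  = ∞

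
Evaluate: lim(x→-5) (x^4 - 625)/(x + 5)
This is a standard limit.

Factor or rationalize the expression:
  lim(x→-5) (x^4 - 625)/(x + 5) = -500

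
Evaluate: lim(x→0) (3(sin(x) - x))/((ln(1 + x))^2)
This is a 0/0 indeterminate form.

Apply L'Hôpital's rule: differentiate numerator and denominator separately.
  f(x) = -3·x + 3·sin(x)   ⇒   f'(x) = 3·cos(x) - 3
  g(x) = ln(x + 1)^2   ⇒   g'(x) = 2·ln(x + 1)/(x + 1)
  lim(x→0) f'(x)/g'(x) = lim(x→0) (3·cos(x) - 3)/(2·ln(x + 1)/(x + 1))
  = 0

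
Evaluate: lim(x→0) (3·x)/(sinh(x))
This is a 0/0 indeterminate form.

Apply L'Hôpital's rule: differentiate numerator and denominator separately.
  f(x) = 3·x   ⇒   f'(x) = 3
  g(x) = sinh(x)   ⇒   g'(x) = cosh(x)
  lim(x→0) f'(x)/g'(x) = lim(x→0) (3)/(cosh(x))
  = 3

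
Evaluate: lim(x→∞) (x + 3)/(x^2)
This is an ∞/∞ indeterminate form.

Apply L'Hôpital's rule: differentiate numerator and denominator separately.
  f(x) = x + 3   ⇒   f'(x) = 1
  g(x) = x^2   ⇒   g'(x) = 2·x
  lim(x→∞) f'(x)/g'(x) = lim(x→∞) (1)/(2·x)
  = 0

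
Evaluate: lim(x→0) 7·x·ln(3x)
This is a 0·∞ indeterminate form.

Rewrite 0·∞ as a quotient (0/0 or ∞/∞ form), then apply L'Hôpital's rule:
  lim(x→0) 7·x·ln(3x) = 0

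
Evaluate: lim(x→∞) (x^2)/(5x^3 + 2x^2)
This is an ∞/∞ indeterminate form.

Apply L'Hôpital's rule: differentiate numerator and denominator separately.
  f(x) = x^2   ⇒   f'(x) = 2·x
  g(x) = 5·x^3 + 2·x^2   ⇒   g'(x) = 15·x^2 + 4·x
  lim(x→∞) f'(x)/g'(x) = lim(x→∞) (2·x)/(15·x^2 + 4·x)
  = 0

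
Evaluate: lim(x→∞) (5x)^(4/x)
This is an exponential indeterminate form.

For exponential indeterminate forms, take the natural log:
  Let L = lim(x→∞) (5x)^(4/x)
  Then ln(L) = lim(x→∞) [exponent × ln(base)]
  Evaluate using L'Hôpital or standard limits, then exponentiate.
  L = 1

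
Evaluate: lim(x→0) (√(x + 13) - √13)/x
This is a standard limit.

Factor or rationalize the expression:
  lim(x→0) (√(x + 13) - √13)/x = sqrt(13)/26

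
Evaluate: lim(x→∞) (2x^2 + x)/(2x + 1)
This is an ∞/∞ indeterminate form.

Apply L'Hôpital's rule: differentiate numerator and denominator separately.
  f(x) = 2·x^2 + x   ⇒   f'(x) = 4·x + 1
  g(x) = 2·x + 1   ⇒   g'(x) = 2
  lim(x→∞) f'(x)/g'(x) = lim(x→∞) (4·x + 1)/(2)
  = ∞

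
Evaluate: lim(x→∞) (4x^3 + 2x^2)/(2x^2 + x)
This is an ∞/∞ indeterminate form.

Apply L'Hôpital's rule: differentiate numerator and denominator separately.
  f(x) = 4·x^3 + 2·x^2   ⇒   f'(x) = 12·x^2 + 4·x
  g(x) = 2·x^2 + x   ⇒   g'(x) = 4·x + 1
  lim(x→∞) f'(x)/g'(x) = lim(x→∞) (12·x^2 + 4·x)/(4·x + 1)
  = ∞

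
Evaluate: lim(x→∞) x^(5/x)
This is an exponential indeterminate form.

For exponential indeterminate forms, take the natural log:
  Let L = lim(x→∞) x^(5/x)
  Then ln(L) = lim(x→∞) [exponent × ln(base)]
  Evaluate using L'Hôpital or standard limits, then exponentiate.
  L = 1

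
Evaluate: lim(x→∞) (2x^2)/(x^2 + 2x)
This is an ∞/∞ indeterminate form.

Apply L'Hôpital's rule: differentiate numerator and denominator separately.
  f(x) = 2·x^2   ⇒   f'(x) = 4·x
  g(x) = x^2 + 2·x   ⇒   g'(x) = 2·x + 2
  lim(x→∞) f'(x)/g'(x) = lim(x→∞) (4·x)/(2·x + 2)
  = 2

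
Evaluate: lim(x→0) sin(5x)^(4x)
This is an exponential indeterminate form.

For exponential indeterminate forms, take the natural log:
  Let L = lim(x→0) sin(5x)^(4x)
  Then ln(L) = lim(x→0) [exponent × ln(base)]
  Evaluate using L'Hôpital or standard limits, then exponentiate.
  L = 1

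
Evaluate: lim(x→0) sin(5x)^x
This is an exponential indeterminate form.

For exponential indeterminate forms, take the natural log:
  Let L = lim(x→0) sin(5x)^x
  Then ln(L) = lim(x→0) [exponent × ln(base)]
  Evaluate using L'Hôpital or standard limits, then exponentiate.
  L = 1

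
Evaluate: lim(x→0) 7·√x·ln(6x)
This is a 0·∞ indeterminate form.

Rewrite 0·∞ as a quotient (0/0 or ∞/∞ form), then apply L'Hôpital's rule:
  lim(x→0) 7·√x·ln(6x) = 0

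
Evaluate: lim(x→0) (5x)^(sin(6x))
This is an exponential indeterminate form.

For exponential indeterminate forms, take the natural log:
  Let L = lim(x→0) (5x)^(sin(6x))
  Then ln(L) = lim(x→0) [exponent × ln(base)]
  Evaluate using L'Hôpital or standard limits, then exponentiate.
  L = 1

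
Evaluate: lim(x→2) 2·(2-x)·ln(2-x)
This is a 0·∞ indeterminate form.

Rewrite 0·∞ as a quotient (0/0 or ∞/∞ form), then apply L'Hôpital's rule:
  lim(x→2) 2·(2-x)·ln(2-x) = 0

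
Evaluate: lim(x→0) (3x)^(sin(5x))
This is an exponential indeterminate form.

For exponential indeterminate forms, take the natural log:
  Let L = lim(x→0) (3x)^(sin(5x))
  Then ln(L) = lim(x→0) [exponent × ln(base)]
  Evaluate using L'Hôpital or standard limits, then exponentiate.
  L = 1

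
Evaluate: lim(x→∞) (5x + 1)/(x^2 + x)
This is an ∞/∞ indeterminate form.

Apply L'Hôpital's rule: differentiate numerator and denominator separately.
  f(x) = 5·x + 1   ⇒   f'(x) = 5
  g(x) = x^2 + x   ⇒   g'(x) = 2·x + 1
  lim(x→∞) f'(x)/g'(x) = lim(x→∞) (5)/(2·x + 1)
  = 0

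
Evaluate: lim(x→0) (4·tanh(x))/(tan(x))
This is a 0/0 indeterminate form.

Apply L'Hôpital's rule: differentiate numerator and denominator separately.
  f(x) = 4·tanh(x)   ⇒   f'(x) = 4 - 4·tanh(x)^2
  g(x) = tan(x)   ⇒   g'(x) = tan(x)^2 + 1
  lim(x→0) f'(x)/g'(x) = lim(x→0) (4 - 4·tanh(x)^2)/(tan(x)^2 + 1)
  = 4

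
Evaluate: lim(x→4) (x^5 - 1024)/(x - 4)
This is a standard limit.

Factor or rationalize the expression:
  lim(x→4) (x^5 - 1024)/(x - 4) = 1280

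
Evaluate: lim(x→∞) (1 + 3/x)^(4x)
This is an exponential indeterminate form.

For exponential indeterminate forms, take the natural log:
  Let L = lim(x→∞) (1 + 3/x)^(4x)
  Then ln(L) = lim(x→∞) [exponent × ln(base)]
  Evaluate using L'Hôpital or standard limits, then exponentiate.
  L = e^(12)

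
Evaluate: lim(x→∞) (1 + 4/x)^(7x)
This is an exponential indeterminate form.

For exponential indeterminate forms, take the natural log:
  Let L = lim(x→∞) (1 + 4/x)^(7x)
  Then ln(L) = lim(x→∞) [exponent × ln(base)]
  Evaluate using L'Hôpital or standard limits, then exponentiate.
  L = e^(28)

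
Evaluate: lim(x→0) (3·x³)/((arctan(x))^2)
This is a 0/0 indeterminate form.

Apply L'Hôpital's rule: differentiate numerator and denominator separately.
  f(x) = 3·x^3   ⇒   f'(x) = 9·x^2
  g(x) = atan(x)^2   ⇒   g'(x) = 2·atan(x)/(x^2 + 1)
  lim(x→0) f'(x)/g'(x) = lim(x→0) (9·x^2)/(2·atan(x)/(x^2 + 1))
  = 0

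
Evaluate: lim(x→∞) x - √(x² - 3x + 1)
This is an ∞-∞ indeterminate form.

Combine fractions or rationalize to convert ∞-∞ to 0/0 form:
  lim(x→∞) x - √(x² - 3x + 1) = 3/2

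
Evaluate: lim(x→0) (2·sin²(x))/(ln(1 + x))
This is a 0/0 indeterminate form.

Apply L'Hôpital's rule: differentiate numerator and denominator separately.
  f(x) = 2·sin(x)^2   ⇒   f'(x) = 4·sin(x)·cos(x)
  g(x) = ln(x + 1)   ⇒   g'(x) = 1/(x + 1)
  lim(x→0) f'(x)/g'(x) = lim(x→0) (4·sin(x)·cos(x))/(1/(x + 1))
  = 0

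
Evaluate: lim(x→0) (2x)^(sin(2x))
This is an exponential indeterminate form.

For exponential indeterminate forms, take the natural log:
  Let L = lim(x→0) (2x)^(sin(2x))
  Then ln(L) = lim(x→0) [exponent × ln(base)]
  Evaluate using L'Hôpital or standard limits, then exponentiate.
  L = 1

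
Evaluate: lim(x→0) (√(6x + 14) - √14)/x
This is a standard limit.

Factor or rationalize the expression:
  lim(x→0) (√(6x + 14) - √14)/x = 3·sqrt(14)/14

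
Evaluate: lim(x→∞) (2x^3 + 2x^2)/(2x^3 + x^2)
This is an ∞/∞ indeterminate form.

Apply L'Hôpital's rule: differentiate numerator and denominator separately.
  f(x) = 2·x^3 + 2·x^2   ⇒   f'(x) = 6·x^2 + 4·x
  g(x) = 2·x^3 + x^2   ⇒   g'(x) = 6·x^2 + 2·x
  lim(x→∞) f'(x)/g'(x) = lim(x→∞) (6·x^2 + 4·x)/(6·x^2 + 2·x)
  = 1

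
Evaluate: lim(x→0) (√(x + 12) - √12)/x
This is a standard limit.

Factor or rationalize the expression:
  lim(x→0) (√(x + 12) - √12)/x = sqrt(3)/12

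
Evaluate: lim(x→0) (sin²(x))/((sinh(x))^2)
This is a 0/0 indeterminate form.

Apply L'Hôpital's rule: differentiate numerator and denominator separately.
  f(x) = sin(x)^2   ⇒   f'(x) = 2·sin(x)·cos(x)
  g(x) = sinh(x)^2   ⇒   g'(x) = 2·sinh(x)·cosh(x)
  lim(x→0) f'(x)/g'(x) = lim(x→0) (2·sin(x)·cos(x))/(2·sinh(x)·cosh(x))
  = 1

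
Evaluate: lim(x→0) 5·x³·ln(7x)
This is a 0·∞ indeterminate form.

Rewrite 0·∞ as a quotient (0/0 or ∞/∞ form), then apply L'Hôpital's rule:
  lim(x→0) 5·x³·ln(7x) = 0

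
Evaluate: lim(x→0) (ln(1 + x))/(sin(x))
This is a 0/0 indeterminate form.

Apply L'Hôpital's rule: differentiate numerator and denominator separately.
  f(x) = ln(x + 1)   ⇒   f'(x) = 1/(x + 1)
  g(x) = sin(x)   ⇒   g'(x) = cos(x)
  lim(x→0) f'(x)/g'(x) = lim(x→0) (1/(x + 1))/(cos(x))
  = 1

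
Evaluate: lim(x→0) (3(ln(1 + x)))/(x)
This is a 0/0 indeterminate form.

Apply L'Hôpital's rule: differentiate numerator and denominator separately.
  f(x) = 3·ln(x + 1)   ⇒   f'(x) = 3/(x + 1)
  g(x) = x   ⇒   g'(x) = 1
  lim(x→0) f'(x)/g'(x) = lim(x→0) (3/(x + 1))/(1)
  = 3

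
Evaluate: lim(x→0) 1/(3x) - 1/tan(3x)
This is an ∞-∞ indeterminate form.

Combine fractions or rationalize to convert ∞-∞ to 0/0 form:
  lim(x→0) 1/(3x) - 1/tan(3x) = 0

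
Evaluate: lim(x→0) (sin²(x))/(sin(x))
This is a 0/0 indeterminate form.

Apply L'Hôpital's rule: differentiate numerator and denominator separately.
  f(x) = sin(x)^2   ⇒   f'(x) = 2·sin(x)·cos(x)
  g(x) = sin(x)   ⇒   g'(x) = cos(x)
  lim(x→0) f'(x)/g'(x) = lim(x→0) (2·sin(x)·cos(x))/(cos(x))
  = 0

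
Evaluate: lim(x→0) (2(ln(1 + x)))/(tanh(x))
This is a 0/0 indeterminate form.

Apply L'Hôpital's rule: differentiate numerator and denominator separately.
  f(x) = 2·ln(x + 1)   ⇒   f'(x) = 2/(x + 1)
  g(x) = tanh(x)   ⇒   g'(x) = 1 - tanh(x)^2
  lim(x→0) f'(x)/g'(x) = lim(x→0) (2/(x + 1))/(1 - tanh(x)^2)
  = 2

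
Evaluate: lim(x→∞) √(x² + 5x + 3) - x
This is an ∞-∞ indeterminate form.

Combine fractions or rationalize to convert ∞-∞ to 0/0 form:
  lim(x→∞) √(x² + 5x + 3) - x = 5/2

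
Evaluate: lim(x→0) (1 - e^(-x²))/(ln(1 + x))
This is a 0/0 indeterminate form.

Apply L'Hôpital's rule: differentiate numerator and denominator separately.
  f(x) = 1 - e^(-x^2)   ⇒   f'(x) = 2·x·e^(-x^2)
  g(x) = ln(x + 1)   ⇒   g'(x) = 1/(x + 1)
  lim(x→0) f'(x)/g'(x) = lim(x→0) (2·x·e^(-x^2))/(1/(x + 1))
  = 0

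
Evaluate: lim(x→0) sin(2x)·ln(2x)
This is a 0·∞ indeterminate form.

Rewrite 0·∞ as a quotient (0/0 or ∞/∞ form), then apply L'Hôpital's rule:
  lim(x→0) sin(2x)·ln(2x) = 0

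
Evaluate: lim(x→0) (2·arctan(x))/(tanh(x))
This is a 0/0 indeterminate form.

Apply L'Hôpital's rule: differentiate numerator and denominator separately.
  f(x) = 2·atan(x)   ⇒   f'(x) = 2/(x^2 + 1)
  g(x) = tanh(x)   ⇒   g'(x) = 1 - tanh(x)^2
  lim(x→0) f'(x)/g'(x) = lim(x→0) (2/(x^2 + 1))/(1 - tanh(x)^2)
  = 2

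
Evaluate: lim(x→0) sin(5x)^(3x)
This is an exponential indeterminate form.

For exponential indeterminate forms, take the natural log:
  Let L = lim(x→0) sin(5x)^(3x)
  Then ln(L) = lim(x→0) [exponent × ln(base)]
  Evaluate using L'Hôpital or standard limits, then exponentiate.
  L = 1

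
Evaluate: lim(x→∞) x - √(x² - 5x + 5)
This is an ∞-∞ indeterminate form.

Combine fractions or rationalize to convert ∞-∞ to 0/0 form:
  lim(x→∞) x - √(x² - 5x + 5) = 5/2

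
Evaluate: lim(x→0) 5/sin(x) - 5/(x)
This is an ∞-∞ indeterminate form.

Combine fractions or rationalize to convert ∞-∞ to 0/0 form:
  lim(x→0) 5/sin(x) - 5/(x) = 0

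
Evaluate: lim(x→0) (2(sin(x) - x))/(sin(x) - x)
This is a 0/0 indeterminate form.

Apply L'Hôpital's rule: differentiate numerator and denominator separately.
  f(x) = -2·x + 2·sin(x)   ⇒   f'(x) = 2·cos(x) - 2
  g(x) = -x + sin(x)   ⇒   g'(x) = cos(x) - 1
  lim(x→0) f'(x)/g'(x) = lim(x→0) (2·cos(x) - 2)/(cos(x) - 1)
  = 2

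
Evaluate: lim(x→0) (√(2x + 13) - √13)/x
This is a standard limit.

Factor or rationalize the expression:
  lim(x→0) (√(2x + 13) - √13)/x = sqrt(13)/13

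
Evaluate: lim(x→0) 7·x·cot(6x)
This is a 0·∞ indeterminate form.

Rewrite 0·∞ as a quotient (0/0 or ∞/∞ form), then apply L'Hôpital's rule:
  lim(x→0) 7·x·cot(6x) = 7/6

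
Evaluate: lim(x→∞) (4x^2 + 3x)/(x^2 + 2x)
This is an ∞/∞ indeterminate form.

Apply L'Hôpital's rule: differentiate numerator and denominator separately.
  f(x) = 4·x^2 + 3·x   ⇒   f'(x) = 8·x + 3
  g(x) = x^2 + 2·x   ⇒   g'(x) = 2·x + 2
  lim(x→∞) f'(x)/g'(x) = lim(x→∞) (8·x + 3)/(2·x + 2)
  = 4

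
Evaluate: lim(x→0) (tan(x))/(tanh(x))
This is a 0/0 indeterminate form.

Apply L'Hôpital's rule: differentiate numerator and denominator separately.
  f(x) = tan(x)   ⇒   f'(x) = tan(x)^2 + 1
  g(x) = tanh(x)   ⇒   g'(x) = 1 - tanh(x)^2
  lim(x→0) f'(x)/g'(x) = lim(x→0) (tan(x)^2 + 1)/(1 - tanh(x)^2)
  = 1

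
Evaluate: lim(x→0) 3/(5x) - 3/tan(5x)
This is an ∞-∞ indeterminate form.

Combine fractions or rationalize to convert ∞-∞ to 0/0 form:
  lim(x→0) 3/(5x) - 3/tan(5x) = 0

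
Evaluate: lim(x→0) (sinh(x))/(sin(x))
This is a 0/0 indeterminate form.

Apply L'Hôpital's rule: differentiate numerator and denominator separately.
  f(x) = sinh(x)   ⇒   f'(x) = cosh(x)
  g(x) = sin(x)   ⇒   g'(x) = cos(x)
  lim(x→0) f'(x)/g'(x) = lim(x→0) (cosh(x))/(cos(x))
  = 1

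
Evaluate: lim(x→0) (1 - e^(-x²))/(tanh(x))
This is a 0/0 indeterminate form.

Apply L'Hôpital's rule: differentiate numerator and denominator separately.
  f(x) = 1 - e^(-x^2)   ⇒   f'(x) = 2·x·e^(-x^2)
  g(x) = tanh(x)   ⇒   g'(x) = 1 - tanh(x)^2
  lim(x→0) f'(x)/g'(x) = lim(x→0) (2·x·e^(-x^2))/(1 - tanh(x)^2)
  = 0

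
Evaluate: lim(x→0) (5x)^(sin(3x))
This is an exponential indeterminate form.

For exponential indeterminate forms, take the natural log:
  Let L = lim(x→0) (5x)^(sin(3x))
  Then ln(L) = lim(x→0) [exponent × ln(base)]
  Evaluate using L'Hôpital or standard limits, then exponentiate.
  L = 1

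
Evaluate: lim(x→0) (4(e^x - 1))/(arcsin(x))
This is a 0/0 indeterminate form.

Apply L'Hôpital's rule: differentiate numerator and denominator separately.
  f(x) = 4·e^(x) - 4   ⇒   f'(x) = 4·e^(x)
  g(x) = asin(x)   ⇒   g'(x) = 1/sqrt(1 - x^2)
  lim(x→0) f'(x)/g'(x) = lim(x→0) (4·e^(x))/(1/sqrt(1 - x^2))
  = 4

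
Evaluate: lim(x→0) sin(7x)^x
This is an exponential indeterminate form.

For exponential indeterminate forms, take the natural log:
  Let L = lim(x→0) sin(7x)^x
  Then ln(L) = lim(x→0) [exponent × ln(base)]
  Evaluate using L'Hôpital or standard limits, then exponentiate.
  L = 1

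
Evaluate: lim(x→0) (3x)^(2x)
This is an exponential indeterminate form.

For exponential indeterminate forms, take the natural log:
  Let L = lim(x→0) (3x)^(2x)
  Then ln(L) = lim(x→0) [exponent × ln(base)]
  Evaluate using L'Hôpital or standard limits, then exponentiate.
  L = 1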